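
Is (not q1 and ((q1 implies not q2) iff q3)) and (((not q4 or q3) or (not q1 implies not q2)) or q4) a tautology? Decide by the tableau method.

Not valid

Assume the negation and expand:
Initial set: {not ((not q1 and ((q1 implies not q2) iff q3)) and (((not q4 or q3) or (not q1 implies not q2)) or q4))}.
not ((not q1 and ((q1 implies not q2) iff q3)) and (((not q4 or q3) or (not q1 implies not q2)) or q4)): β-rule — branch into not (not q1 and ((q1 implies not q2) iff q3))  //  not (((not q4 or q3) or (not q1 implies not q2)) or q4).
  branch 1 (add not (not q1 and ((q1 implies not q2) iff q3))):
    not (not q1 and ((q1 implies not q2) iff q3)): β-rule — branch into not not q1  //  not ((q1 implies not q2) iff q3).
      branch 1.1 (add not not q1):
        ○ open, literals {q1=true}.
      branch 1.2 (add not ((q1 implies not q2) iff q3)):
        not ((q1 implies not q2) iff q3): β-rule — branch into (q1 implies not q2), not q3  //  not (q1 implies not q2), q3.
          branch 1.2.1 (add (q1 implies not q2), not q3):
            (q1 implies not q2): β-rule — branch into not q1  //  not q2.
              branch 1.2.1.1 (add not q1):
                ○ open, literals {q1=false, q3=false}.
              branch 1.2.1.2 (add not q2):
                ○ open, literals {q2=false, q3=false}.
          branch 1.2.2 (add not (q1 implies not q2), q3):
            not (q1 implies not q2): α-rule — add q1, not not q2.
            ○ open, literals {q1=true, q2=true, q3=true}.
  branch 2 (add not (((not q4 or q3) or (not q1 implies not q2)) or q4)):
    not (((not q4 or q3) or (not q1 implies not q2)) or q4): α-rule — add not ((not q4 or q3) or (not q1 implies not q2)), not q4.
    not ((not q4 or q3) or (not q1 implies not q2)): α-rule — add not (not q4 or q3), not (not q1 implies not q2).
    not (not q4 or q3): α-rule — add not not q4, not q3.
    × closes — contains both q4 and not q4.
1 branch closed, 4 open.
An open branch gives a countermodel: q1=true (unmentioned atoms arbitrary); under it the original formula is false.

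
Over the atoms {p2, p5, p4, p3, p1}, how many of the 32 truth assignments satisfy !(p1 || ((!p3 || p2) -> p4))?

Initial set: {!(p1 || ((!p3 || p2) -> p4))}.
!(p1 || ((!p3 || p2) -> p4)): α-rule — add !p1, !((!p3 || p2) -> p4).
!((!p3 || p2) -> p4): α-rule — add (!p3 || p2), !p4.
(!p3 || p2): β-rule — branch into !p3  //  p2.
  branch 1 (add !p3):
    ○ open, literals {p1=F, p3=F, p4=F}.
  branch 2 (add p2):
    ○ open, literals {p1=F, p2=T, p4=F}.
0 branches closed, 2 open.
Each open branch fixes some atoms; the unmentioned ones are free. Counting distinct full assignments: branch {p1=F, p3=F, p4=F} (p2, p5) contributes 4 new; branch {p1=F, p2=T, p4=F} (p5, p3) contributes 2 new. Total: 6.

6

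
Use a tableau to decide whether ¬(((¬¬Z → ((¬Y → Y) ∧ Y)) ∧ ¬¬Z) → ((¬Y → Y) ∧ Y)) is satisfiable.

Initial set: {¬(((¬¬Z → ((¬Y → Y) ∧ Y)) ∧ ¬¬Z) → ((¬Y → Y) ∧ Y))}.
¬(((¬¬Z → ((¬Y → Y) ∧ Y)) ∧ ¬¬Z) → ((¬Y → Y) ∧ Y)): α-rule — add ((¬¬Z → ((¬Y → Y) ∧ Y)) ∧ ¬¬Z), ¬((¬Y → Y) ∧ Y).
((¬¬Z → ((¬Y → Y) ∧ Y)) ∧ ¬¬Z): α-rule — add (¬¬Z → ((¬Y → Y) ∧ Y)), ¬¬Z.
¬¬Z: drop double negation, giving Z.
¬((¬Y → Y) ∧ Y): β-rule — branch into ¬(¬Y → Y)  //  ¬Y.
  branch 1 (add ¬(¬Y → Y)):
    ¬(¬Y → Y): α-rule — add ¬Y, ¬Y.
    (¬¬Z → ((¬Y → Y) ∧ Y)): β-rule — branch into ¬¬¬Z  //  ((¬Y → Y) ∧ Y).
      branch 1.1 (add ¬¬¬Z):
        ¬¬¬Z: drop double negation, giving ¬Z.
        × closes — contains both Z and ¬Z.
      branch 1.2 (add ((¬Y → Y) ∧ Y)):
        ((¬Y → Y) ∧ Y): α-rule — add (¬Y → Y), Y.
        × closes — contains both Y and ¬Y.
  branch 2 (add ¬Y):
    (¬¬Z → ((¬Y → Y) ∧ Y)): β-rule — branch into ¬¬¬Z  //  ((¬Y → Y) ∧ Y).
      branch 2.1 (add ¬¬¬Z):
        ¬¬¬Z: drop double negation, giving ¬Z.
        × closes — contains both Z and ¬Z.
      branch 2.2 (add ((¬Y → Y) ∧ Y)):
        ((¬Y → Y) ∧ Y): α-rule — add (¬Y → Y), Y.
        × closes — contains both Y and ¬Y.
All 4 branches close.
Every branch closed; the formula is unsatisfiable.

Unsatisfiable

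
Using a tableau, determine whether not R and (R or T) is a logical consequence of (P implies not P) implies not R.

No

Initial set: {((P implies not P) implies not R); not (not R and (R or T))}.
((P implies not P) implies not R): β-rule — branch into not (P implies not P)  //  not R.
  branch 1 (add not (P implies not P)):
    not (P implies not P): α-rule — add P, not not P.
    not (not R and (R or T)): β-rule — branch into not not R  //  not (R or T).
      branch 1.1 (add not not R):
        ○ open, literals {P=true, R=true}.
      branch 1.2 (add not (R or T)):
        not (R or T): α-rule — add not R, not T.
        ○ open, literals {P=true, R=false, T=false}.
  branch 2 (add not R):
    not (not R and (R or T)): β-rule — branch into not not R  //  not (R or T).
      branch 2.1 (add not not R):
        × closes — contains both R and not R.
      branch 2.2 (add not (R or T)):
        not (R or T): α-rule — add not R, not T.
        ○ open, literals {R=false, T=false}.
1 branch closed, 3 open.
An open branch gives a countermodel: P=true, R=true (unmentioned atoms arbitrary); the premises hold there but the conclusion fails.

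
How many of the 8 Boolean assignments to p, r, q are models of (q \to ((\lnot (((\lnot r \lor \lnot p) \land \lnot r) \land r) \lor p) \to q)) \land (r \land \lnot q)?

Initial set: {((q \to ((\lnot (((\lnot r \lor \lnot p) \land \lnot r) \land r) \lor p) \to q)) \land (r \land \lnot q))}.
((q \to ((\lnot (((\lnot r \lor \lnot p) \land \lnot r) \land r) \lor p) \to q)) \land (r \land \lnot q)): α-rule — add (q \to ((\lnot (((\lnot r \lor \lnot p) \land \lnot r) \land r) \lor p) \to q)), (r \land \lnot q).
(r \land \lnot q): α-rule — add r, \lnot q.
(q \to ((\lnot (((\lnot r \lor \lnot p) \land \lnot r) \land r) \lor p) \to q)): β-rule — branch into \lnot q  //  ((\lnot (((\lnot r \lor \lnot p) \land \lnot r) \land r) \lor p) \to q).
  branch 1 (add \lnot q):
    ○ open, literals {q=F, r=T}.
  branch 2 (add ((\lnot (((\lnot r \lor \lnot p) \land \lnot r) \land r) \lor p) \to q)):
    ((\lnot (((\lnot r \lor \lnot p) \land \lnot r) \land r) \lor p) \to q): β-rule — branch into \lnot (\lnot (((\lnot r \lor \lnot p) \land \lnot r) \land r) \lor p)  //  q.
      branch 2.1 (add \lnot (\lnot (((\lnot r \lor \lnot p) \land \lnot r) \land r) \lor p)):
        \lnot (\lnot (((\lnot r \lor \lnot p) \land \lnot r) \land r) \lor p): α-rule — add \lnot \lnot (((\lnot r \lor \lnot p) \land \lnot r) \land r), \lnot p.
        \lnot \lnot (((\lnot r \lor \lnot p) \land \lnot r) \land r): α-rule — add ((\lnot r \lor \lnot p) \land \lnot r), r.
        ((\lnot r \lor \lnot p) \land \lnot r): α-rule — add (\lnot r \lor \lnot p), \lnot r.
        × closes — contains both r and \lnot r.
      branch 2.2 (add q):
        × closes — contains both q and \lnot q.
2 branches closed, 1 open.
Each open branch fixes some atoms; the unmentioned ones are free. Counting distinct full assignments: branch {q=F, r=T} (p) contributes 2 new. Total: 2.

2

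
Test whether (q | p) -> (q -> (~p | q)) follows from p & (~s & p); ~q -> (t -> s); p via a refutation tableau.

Initial set: {(p & (~s & p)); (~q -> (t -> s)); p; ~((q | p) -> (q -> (~p | q)))}.
(p & (~s & p)): α-rule — add p, (~s & p).
~((q | p) -> (q -> (~p | q))): α-rule — add (q | p), ~(q -> (~p | q)).
(~s & p): α-rule — add ~s, p.
~(q -> (~p | q)): α-rule — add q, ~(~p | q).
~(~p | q): α-rule — add ~~p, ~q.
× closes — contains both q and ~q.
All 1 branch closes.
Every branch closed, so the premises entail the conclusion.

Yes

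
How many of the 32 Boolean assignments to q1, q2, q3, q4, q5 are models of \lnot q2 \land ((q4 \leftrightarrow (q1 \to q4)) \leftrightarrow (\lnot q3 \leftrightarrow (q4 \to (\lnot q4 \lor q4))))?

Initial set: {T (\lnot q2 \land ((q4 \leftrightarrow (q1 \to q4)) \leftrightarrow (\lnot q3 \leftrightarrow (q4 \to (\lnot q4 \lor q4)))))}.
T (\lnot q2 \land ((q4 \leftrightarrow (q1 \to q4)) \leftrightarrow (\lnot q3 \leftrightarrow (q4 \to (\lnot q4 \lor q4))))): α-rule — add T \lnot q2, T ((q4 \leftrightarrow (q1 \to q4)) \leftrightarrow (\lnot q3 \leftrightarrow (q4 \to (\lnot q4 \lor q4)))).
T ((q4 \leftrightarrow (q1 \to q4)) \leftrightarrow (\lnot q3 \leftrightarrow (q4 \to (\lnot q4 \lor q4)))): β-rule — branch into T (q4 \leftrightarrow (q1 \to q4)), T (\lnot q3 \leftrightarrow (q4 \to (\lnot q4 \lor q4)))  //  F (q4 \leftrightarrow (q1 \to q4)), F (\lnot q3 \leftrightarrow (q4 \to (\lnot q4 \lor q4))).
  branch 1 (add T (q4 \leftrightarrow (q1 \to q4)), T (\lnot q3 \leftrightarrow (q4 \to (\lnot q4 \lor q4)))):
    T (q4 \leftrightarrow (q1 \to q4)): β-rule — branch into T q4, T (q1 \to q4)  //  F q4, F (q1 \to q4).
      branch 1.1 (add T q4, T (q1 \to q4)):
        T (\lnot q3 \leftrightarrow (q4 \to (\lnot q4 \lor q4))): β-rule — branch into T \lnot q3, T (q4 \to (\lnot q4 \lor q4))  //  F \lnot q3, F (q4 \to (\lnot q4 \lor q4)).
          branch 1.1.1 (add T \lnot q3, T (q4 \to (\lnot q4 \lor q4))):
            T (q1 \to q4): β-rule — branch into F q1  //  T q4.
              branch 1.1.1.1 (add F q1):
                T (q4 \to (\lnot q4 \lor q4)): β-rule — branch into F q4  //  T (\lnot q4 \lor q4).
                  branch 1.1.1.1.1 (add F q4):
                    × closes — contains both q4 and \lnot q4.
                  branch 1.1.1.1.2 (add T (\lnot q4 \lor q4)):
                    T (\lnot q4 \lor q4): β-rule — branch into T \lnot q4  //  T q4.
                      branch 1.1.1.1.2.1 (add T \lnot q4):
                        × closes — contains both q4 and \lnot q4.
                      branch 1.1.1.1.2.2 (add T q4):
                        ○ open, literals {q1=false, q2=false, q3=false, q4=true}.
              branch 1.1.1.2 (add T q4):
                T (q4 \to (\lnot q4 \lor q4)): β-rule — branch into F q4  //  T (\lnot q4 \lor q4).
                  branch 1.1.1.2.1 (add F q4):
                    × closes — contains both q4 and \lnot q4.
                  branch 1.1.1.2.2 (add T (\lnot q4 \lor q4)):
                    T (\lnot q4 \lor q4): β-rule — branch into T \lnot q4  //  T q4.
                      branch 1.1.1.2.2.1 (add T \lnot q4):
                        × closes — contains both q4 and \lnot q4.
                      branch 1.1.1.2.2.2 (add T q4):
                        ○ open, literals {q2=false, q3=false, q4=true}.
          branch 1.1.2 (add F \lnot q3, F (q4 \to (\lnot q4 \lor q4))):
            F (q4 \to (\lnot q4 \lor q4)): α-rule — add T q4, F (\lnot q4 \lor q4).
            F (\lnot q4 \lor q4): α-rule — add F \lnot q4, F q4.
            × closes — contains both q4 and \lnot q4.
      branch 1.2 (add F q4, F (q1 \to q4)):
        F (q1 \to q4): α-rule — add T q1, F q4.
        T (\lnot q3 \leftrightarrow (q4 \to (\lnot q4 \lor q4))): β-rule — branch into T \lnot q3, T (q4 \to (\lnot q4 \lor q4))  //  F \lnot q3, F (q4 \to (\lnot q4 \lor q4)).
          branch 1.2.1 (add T \lnot q3, T (q4 \to (\lnot q4 \lor q4))):
            T (q4 \to (\lnot q4 \lor q4)): β-rule — branch into F q4  //  T (\lnot q4 \lor q4).
              branch 1.2.1.1 (add F q4):
                ○ open, literals {q1=true, q2=false, q3=false, q4=false}.
              branch 1.2.1.2 (add T (\lnot q4 \lor q4)):
                T (\lnot q4 \lor q4): β-rule — branch into T \lnot q4  //  T q4.
                  branch 1.2.1.2.1 (add T \lnot q4):
                    ○ open, literals {q1=true, q2=false, q3=false, q4=false}.
                  branch 1.2.1.2.2 (add T q4):
                    × closes — contains both q4 and \lnot q4.
          branch 1.2.2 (add F \lnot q3, F (q4 \to (\lnot q4 \lor q4))):
            F (q4 \to (\lnot q4 \lor q4)): α-rule — add T q4, F (\lnot q4 \lor q4).
            × closes — contains both q4 and \lnot q4.
  branch 2 (add F (q4 \leftrightarrow (q1 \to q4)), F (\lnot q3 \leftrightarrow (q4 \to (\lnot q4 \lor q4)))):
    F (q4 \leftrightarrow (q1 \to q4)): β-rule — branch into T q4, F (q1 \to q4)  //  F q4, T (q1 \to q4).
      branch 2.1 (add T q4, F (q1 \to q4)):
        F (q1 \to q4): α-rule — add T q1, F q4.
        × closes — contains both q4 and \lnot q4.
      branch 2.2 (add F q4, T (q1 \to q4)):
        F (\lnot q3 \leftrightarrow (q4 \to (\lnot q4 \lor q4))): β-rule — branch into T \lnot q3, F (q4 \to (\lnot q4 \lor q4))  //  F \lnot q3, T (q4 \to (\lnot q4 \lor q4)).
          branch 2.2.1 (add T \lnot q3, F (q4 \to (\lnot q4 \lor q4))):
            F (q4 \to (\lnot q4 \lor q4)): α-rule — add T q4, F (\lnot q4 \lor q4).
            × closes — contains both q4 and \lnot q4.
          branch 2.2.2 (add F \lnot q3, T (q4 \to (\lnot q4 \lor q4))):
            T (q1 \to q4): β-rule — branch into F q1  //  T q4.
              branch 2.2.2.1 (add F q1):
                T (q4 \to (\lnot q4 \lor q4)): β-rule — branch into F q4  //  T (\lnot q4 \lor q4).
                  branch 2.2.2.1.1 (add F q4):
                    ○ open, literals {q1=false, q2=false, q3=true, q4=false}.
                  branch 2.2.2.1.2 (add T (\lnot q4 \lor q4)):
                    T (\lnot q4 \lor q4): β-rule — branch into T \lnot q4  //  T q4.
                      branch 2.2.2.1.2.1 (add T \lnot q4):
                        ○ open, literals {q1=false, q2=false, q3=true, q4=false}.
                      branch 2.2.2.1.2.2 (add T q4):
                        × closes — contains both q4 and \lnot q4.
              branch 2.2.2.2 (add T q4):
                × closes — contains both q4 and \lnot q4.
11 branches closed, 6 open.
Each open branch fixes some atoms; the unmentioned ones are free. Counting distinct full assignments: branch {q1=false, q2=false, q3=false, q4=true} (q5) contributes 2 new; branch {q2=false, q3=false, q4=true} (q1, q5) contributes 2 new; branch {q1=true, q2=false, q3=false, q4=false} (q5) contributes 2 new; branch {q1=true, q2=false, q3=false, q4=false} (q5) contributes 0 new; branch {q1=false, q2=false, q3=true, q4=false} (q5) contributes 2 new; branch {q1=false, q2=false, q3=true, q4=false} (q5) contributes 0 new. Total: 8.

8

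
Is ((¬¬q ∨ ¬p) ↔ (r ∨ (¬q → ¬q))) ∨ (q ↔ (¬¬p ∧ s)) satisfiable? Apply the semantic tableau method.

Satisfiable

Initial set: {(((¬¬q ∨ ¬p) ↔ (r ∨ (¬q → ¬q))) ∨ (q ↔ (¬¬p ∧ s)))}.
(((¬¬q ∨ ¬p) ↔ (r ∨ (¬q → ¬q))) ∨ (q ↔ (¬¬p ∧ s))): β-rule — branch into ((¬¬q ∨ ¬p) ↔ (r ∨ (¬q → ¬q)))  //  (q ↔ (¬¬p ∧ s)).
  branch 1 (add ((¬¬q ∨ ¬p) ↔ (r ∨ (¬q → ¬q)))):
    ((¬¬q ∨ ¬p) ↔ (r ∨ (¬q → ¬q))): β-rule — branch into (¬¬q ∨ ¬p), (r ∨ (¬q → ¬q))  //  ¬(¬¬q ∨ ¬p), ¬(r ∨ (¬q → ¬q)).
      branch 1.1 (add (¬¬q ∨ ¬p), (r ∨ (¬q → ¬q))):
        (¬¬q ∨ ¬p): β-rule — branch into ¬¬q  //  ¬p.
          branch 1.1.1 (add ¬¬q):
            ¬¬q: drop double negation, giving q.
            (r ∨ (¬q → ¬q)): β-rule — branch into r  //  (¬q → ¬q).
              branch 1.1.1.1 (add r):
                ○ open, literals {q=true, r=true}.
              branch 1.1.1.2 (add (¬q → ¬q)):
                (¬q → ¬q): β-rule — branch into ¬¬q  //  ¬q.
                  branch 1.1.1.2.1 (add ¬¬q):
                    ○ open, literals {q=true}.
                  branch 1.1.1.2.2 (add ¬q):
                    × closes — contains both q and ¬q.
          branch 1.1.2 (add ¬p):
            (r ∨ (¬q → ¬q)): β-rule — branch into r  //  (¬q → ¬q).
              branch 1.1.2.1 (add r):
                ○ open, literals {p=false, r=true}.
              branch 1.1.2.2 (add (¬q → ¬q)):
                (¬q → ¬q): β-rule — branch into ¬¬q  //  ¬q.
                  branch 1.1.2.2.1 (add ¬¬q):
                    ○ open, literals {p=false, q=true}.
                  branch 1.1.2.2.2 (add ¬q):
                    ○ open, literals {p=false, q=false}.
      branch 1.2 (add ¬(¬¬q ∨ ¬p), ¬(r ∨ (¬q → ¬q))):
        ¬(¬¬q ∨ ¬p): α-rule — add ¬¬¬q, ¬¬p.
        ¬(r ∨ (¬q → ¬q)): α-rule — add ¬r, ¬(¬q → ¬q).
        ¬¬¬q: drop double negation, giving ¬q.
        ¬(¬q → ¬q): α-rule — add ¬q, ¬¬q.
        × closes — contains both q and ¬q.
  branch 2 (add (q ↔ (¬¬p ∧ s))):
    (q ↔ (¬¬p ∧ s)): β-rule — branch into q, (¬¬p ∧ s)  //  ¬q, ¬(¬¬p ∧ s).
      branch 2.1 (add q, (¬¬p ∧ s)):
        (¬¬p ∧ s): α-rule — add ¬¬p, s.
        ¬¬p: drop double negation, giving p.
        ○ open, literals {p=true, q=true, s=true}.
      branch 2.2 (add ¬q, ¬(¬¬p ∧ s)):
        ¬(¬¬p ∧ s): β-rule — branch into ¬¬¬p  //  ¬s.
          branch 2.2.1 (add ¬¬¬p):
            ¬¬¬p: drop double negation, giving ¬p.
            ○ open, literals {p=false, q=false}.
          branch 2.2.2 (add ¬s):
            ○ open, literals {q=false, s=false}.
2 branches closed, 8 open.
An open branch gives a satisfying assignment: q=true, r=true.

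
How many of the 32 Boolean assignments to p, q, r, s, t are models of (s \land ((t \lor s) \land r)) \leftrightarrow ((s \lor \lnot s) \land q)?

16

Initial set: {((s \land ((t \lor s) \land r)) \leftrightarrow ((s \lor \lnot s) \land q))}.
((s \land ((t \lor s) \land r)) \leftrightarrow ((s \lor \lnot s) \land q)): β-rule — branch into (s \land ((t \lor s) \land r)), ((s \lor \lnot s) \land q)  //  \lnot (s \land ((t \lor s) \land r)), \lnot ((s \lor \lnot s) \land q).
  branch 1 (add (s \land ((t \lor s) \land r)), ((s \lor \lnot s) \land q)):
    (s \land ((t \lor s) \land r)): α-rule — add s, ((t \lor s) \land r).
    ((s \lor \lnot s) \land q): α-rule — add (s \lor \lnot s), q.
    ((t \lor s) \land r): α-rule — add (t \lor s), r.
    (s \lor \lnot s): β-rule — branch into s  //  \lnot s.
      branch 1.1 (add s):
        (t \lor s): β-rule — branch into t  //  s.
          branch 1.1.1 (add t):
            ○ open, literals {q=true, r=true, s=true, t=true}.
          branch 1.1.2 (add s):
            ○ open, literals {q=true, r=true, s=true}.
      branch 1.2 (add \lnot s):
        × closes — contains both s and \lnot s.
  branch 2 (add \lnot (s \land ((t \lor s) \land r)), \lnot ((s \lor \lnot s) \land q)):
    \lnot (s \land ((t \lor s) \land r)): β-rule — branch into \lnot s  //  \lnot ((t \lor s) \land r).
      branch 2.1 (add \lnot s):
        \lnot ((s \lor \lnot s) \land q): β-rule — branch into \lnot (s \lor \lnot s)  //  \lnot q.
          branch 2.1.1 (add \lnot (s \lor \lnot s)):
            \lnot (s \lor \lnot s): α-rule — add \lnot s, \lnot \lnot s.
            × closes — contains both s and \lnot s.
          branch 2.1.2 (add \lnot q):
            ○ open, literals {q=false, s=false}.
      branch 2.2 (add \lnot ((t \lor s) \land r)):
        \lnot ((s \lor \lnot s) \land q): β-rule — branch into \lnot (s \lor \lnot s)  //  \lnot q.
          branch 2.2.1 (add \lnot (s \lor \lnot s)):
            \lnot (s \lor \lnot s): α-rule — add \lnot s, \lnot \lnot s.
            × closes — contains both s and \lnot s.
          branch 2.2.2 (add \lnot q):
            \lnot ((t \lor s) \land r): β-rule — branch into \lnot (t \lor s)  //  \lnot r.
              branch 2.2.2.1 (add \lnot (t \lor s)):
                \lnot (t \lor s): α-rule — add \lnot t, \lnot s.
                ○ open, literals {q=false, s=false, t=false}.
              branch 2.2.2.2 (add \lnot r):
                ○ open, literals {q=false, r=false}.
3 branches closed, 5 open.
Each open branch fixes some atoms; the unmentioned ones are free. Counting distinct full assignments: branch {q=true, r=true, s=true, t=true} (p) contributes 2 new; branch {q=true, r=true, s=true} (p, t) contributes 2 new; branch {q=false, s=false} (p, r, t) contributes 8 new; branch {q=false, s=false, t=false} (p, r) contributes 0 new; branch {q=false, r=false} (p, s, t) contributes 4 new. Total: 16.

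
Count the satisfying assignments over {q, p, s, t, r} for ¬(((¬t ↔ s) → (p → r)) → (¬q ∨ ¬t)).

7

Initial set: {¬(((¬t ↔ s) → (p → r)) → (¬q ∨ ¬t))}.
¬(((¬t ↔ s) → (p → r)) → (¬q ∨ ¬t)): α-rule — add ((¬t ↔ s) → (p → r)), ¬(¬q ∨ ¬t).
¬(¬q ∨ ¬t): α-rule — add ¬¬q, ¬¬t.
((¬t ↔ s) → (p → r)): β-rule — branch into ¬(¬t ↔ s)  //  (p → r).
  branch 1 (add ¬(¬t ↔ s)):
    ¬(¬t ↔ s): β-rule — branch into ¬t, ¬s  //  ¬¬t, s.
      branch 1.1 (add ¬t, ¬s):
        × closes — contains both t and ¬t.
      branch 1.2 (add ¬¬t, s):
        ○ open, literals {q=T, s=T, t=T}.
  branch 2 (add (p → r)):
    (p → r): β-rule — branch into ¬p  //  r.
      branch 2.1 (add ¬p):
        ○ open, literals {p=F, q=T, t=T}.
      branch 2.2 (add r):
        ○ open, literals {q=T, r=T, t=T}.
1 branch closed, 3 open.
Each open branch fixes some atoms; the unmentioned ones are free. Counting distinct full assignments: branch {q=T, s=T, t=T} (p, r) contributes 4 new; branch {p=F, q=T, t=T} (s, r) contributes 2 new; branch {q=T, r=T, t=T} (p, s) contributes 1 new. Total: 7.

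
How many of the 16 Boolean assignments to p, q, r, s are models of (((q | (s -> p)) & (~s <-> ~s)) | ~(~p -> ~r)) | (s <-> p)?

Initial set: {((((q | (s -> p)) & (~s <-> ~s)) | ~(~p -> ~r)) | (s <-> p))}.
((((q | (s -> p)) & (~s <-> ~s)) | ~(~p -> ~r)) | (s <-> p)): β-rule — branch into (((q | (s -> p)) & (~s <-> ~s)) | ~(~p -> ~r))  //  (s <-> p).
  branch 1 (add (((q | (s -> p)) & (~s <-> ~s)) | ~(~p -> ~r))):
    (((q | (s -> p)) & (~s <-> ~s)) | ~(~p -> ~r)): β-rule — branch into ((q | (s -> p)) & (~s <-> ~s))  //  ~(~p -> ~r).
      branch 1.1 (add ((q | (s -> p)) & (~s <-> ~s))):
        ((q | (s -> p)) & (~s <-> ~s)): α-rule — add (q | (s -> p)), (~s <-> ~s).
        (q | (s -> p)): β-rule — branch into q  //  (s -> p).
          branch 1.1.1 (add q):
            (~s <-> ~s): β-rule — branch into ~s, ~s  //  ~~s, ~~s.
              branch 1.1.1.1 (add ~s, ~s):
                ○ open, literals {q=true, s=false}.
              branch 1.1.1.2 (add ~~s, ~~s):
                ○ open, literals {q=true, s=true}.
          branch 1.1.2 (add (s -> p)):
            (~s <-> ~s): β-rule — branch into ~s, ~s  //  ~~s, ~~s.
              branch 1.1.2.1 (add ~s, ~s):
                (s -> p): β-rule — branch into ~s  //  p.
                  branch 1.1.2.1.1 (add ~s):
                    ○ open, literals {s=false}.
                  branch 1.1.2.1.2 (add p):
                    ○ open, literals {p=true, s=false}.
              branch 1.1.2.2 (add ~~s, ~~s):
                (s -> p): β-rule — branch into ~s  //  p.
                  branch 1.1.2.2.1 (add ~s):
                    × closes — contains both s and ~s.
                  branch 1.1.2.2.2 (add p):
                    ○ open, literals {p=true, s=true}.
      branch 1.2 (add ~(~p -> ~r)):
        ~(~p -> ~r): α-rule — add ~p, ~~r.
        ○ open, literals {p=false, r=true}.
  branch 2 (add (s <-> p)):
    (s <-> p): β-rule — branch into s, p  //  ~s, ~p.
      branch 2.1 (add s, p):
        ○ open, literals {p=true, s=true}.
      branch 2.2 (add ~s, ~p):
        ○ open, literals {p=false, s=false}.
1 branch closed, 8 open.
Each open branch fixes some atoms; the unmentioned ones are free. Counting distinct full assignments: branch {q=true, s=false} (p, r) contributes 4 new; branch {q=true, s=true} (p, r) contributes 4 new; branch {s=false} (p, q, r) contributes 4 new; branch {p=true, s=false} (q, r) contributes 0 new; branch {p=true, s=true} (q, r) contributes 2 new; branch {p=false, r=true} (q, s) contributes 1 new; branch {p=true, s=true} (q, r) contributes 0 new; branch {p=false, s=false} (q, r) contributes 0 new. Total: 15.

15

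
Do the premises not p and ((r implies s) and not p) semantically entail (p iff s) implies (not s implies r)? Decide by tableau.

No

Initial set: {T (not p and ((r implies s) and not p)); F ((p iff s) implies (not s implies r))}.
T (not p and ((r implies s) and not p)): α-rule — add T not p, T ((r implies s) and not p).
F ((p iff s) implies (not s implies r)): α-rule — add T (p iff s), F (not s implies r).
T ((r implies s) and not p): α-rule — add T (r implies s), T not p.
F (not s implies r): α-rule — add T not s, F r.
T (p iff s): β-rule — branch into T p, T s  //  F p, F s.
  branch 1 (add T p, T s):
    × closes — contains both p and not p.
  branch 2 (add F p, F s):
    T (r implies s): β-rule — branch into F r  //  T s.
      branch 2.1 (add F r):
        ○ open, literals {p=F, r=F, s=F}.
      branch 2.2 (add T s):
        × closes — contains both s and not s.
2 branches closed, 1 open.
An open branch gives a countermodel: p=F, r=F, s=F (unmentioned atoms arbitrary); the premises hold there but the conclusion fails.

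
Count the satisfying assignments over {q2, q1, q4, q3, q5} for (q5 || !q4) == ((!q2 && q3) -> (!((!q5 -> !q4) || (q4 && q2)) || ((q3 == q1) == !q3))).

21

Initial set: {((q5 || !q4) == ((!q2 && q3) -> (!((!q5 -> !q4) || (q4 && q2)) || ((q3 == q1) == !q3))))}.
((q5 || !q4) == ((!q2 && q3) -> (!((!q5 -> !q4) || (q4 && q2)) || ((q3 == q1) == !q3)))): β-rule — branch into (q5 || !q4), ((!q2 && q3) -> (!((!q5 -> !q4) || (q4 && q2)) || ((q3 == q1) == !q3)))  //  !(q5 || !q4), !((!q2 && q3) -> (!((!q5 -> !q4) || (q4 && q2)) || ((q3 == q1) == !q3))).
  branch 1 (add (q5 || !q4), ((!q2 && q3) -> (!((!q5 -> !q4) || (q4 && q2)) || ((q3 == q1) == !q3)))):
    (q5 || !q4): β-rule — branch into q5  //  !q4.
      branch 1.1 (add q5):
        ((!q2 && q3) -> (!((!q5 -> !q4) || (q4 && q2)) || ((q3 == q1) == !q3))): β-rule — branch into !(!q2 && q3)  //  (!((!q5 -> !q4) || (q4 && q2)) || ((q3 == q1) == !q3)).
          branch 1.1.1 (add !(!q2 && q3)):
            !(!q2 && q3): β-rule — branch into !!q2  //  !q3.
              branch 1.1.1.1 (add !!q2):
                ○ open, literals {q2=1, q5=1}.
              branch 1.1.1.2 (add !q3):
                ○ open, literals {q3=0, q5=1}.
          branch 1.1.2 (add (!((!q5 -> !q4) || (q4 && q2)) || ((q3 == q1) == !q3))):
            (!((!q5 -> !q4) || (q4 && q2)) || ((q3 == q1) == !q3)): β-rule — branch into !((!q5 -> !q4) || (q4 && q2))  //  ((q3 == q1) == !q3).
              branch 1.1.2.1 (add !((!q5 -> !q4) || (q4 && q2))):
                !((!q5 -> !q4) || (q4 && q2)): α-rule — add !(!q5 -> !q4), !(q4 && q2).
                !(!q5 -> !q4): α-rule — add !q5, !!q4.
                × closes — contains both q5 and !q5.
              branch 1.1.2.2 (add ((q3 == q1) == !q3)):
                ((q3 == q1) == !q3): β-rule — branch into (q3 == q1), !q3  //  !(q3 == q1), !!q3.
                  branch 1.1.2.2.1 (add (q3 == q1), !q3):
                    (q3 == q1): β-rule — branch into q3, q1  //  !q3, !q1.
                      branch 1.1.2.2.1.1 (add q3, q1):
                        × closes — contains both q3 and !q3.
                      branch 1.1.2.2.1.2 (add !q3, !q1):
                        ○ open, literals {q1=0, q3=0, q5=1}.
                  branch 1.1.2.2.2 (add !(q3 == q1), !!q3):
                    !(q3 == q1): β-rule — branch into q3, !q1  //  !q3, q1.
                      branch 1.1.2.2.2.1 (add q3, !q1):
                        ○ open, literals {q1=0, q3=1, q5=1}.
                      branch 1.1.2.2.2.2 (add !q3, q1):
                        × closes — contains both q3 and !q3.
      branch 1.2 (add !q4):
        ((!q2 && q3) -> (!((!q5 -> !q4) || (q4 && q2)) || ((q3 == q1) == !q3))): β-rule — branch into !(!q2 && q3)  //  (!((!q5 -> !q4) || (q4 && q2)) || ((q3 == q1) == !q3)).
          branch 1.2.1 (add !(!q2 && q3)):
            !(!q2 && q3): β-rule — branch into !!q2  //  !q3.
              branch 1.2.1.1 (add !!q2):
                ○ open, literals {q2=1, q4=0}.
              branch 1.2.1.2 (add !q3):
                ○ open, literals {q3=0, q4=0}.
          branch 1.2.2 (add (!((!q5 -> !q4) || (q4 && q2)) || ((q3 == q1) == !q3))):
            (!((!q5 -> !q4) || (q4 && q2)) || ((q3 == q1) == !q3)): β-rule — branch into !((!q5 -> !q4) || (q4 && q2))  //  ((q3 == q1) == !q3).
              branch 1.2.2.1 (add !((!q5 -> !q4) || (q4 && q2))):
                !((!q5 -> !q4) || (q4 && q2)): α-rule — add !(!q5 -> !q4), !(q4 && q2).
                !(!q5 -> !q4): α-rule — add !q5, !!q4.
                × closes — contains both q4 and !q4.
              branch 1.2.2.2 (add ((q3 == q1) == !q3)):
                ((q3 == q1) == !q3): β-rule — branch into (q3 == q1), !q3  //  !(q3 == q1), !!q3.
                  branch 1.2.2.2.1 (add (q3 == q1), !q3):
                    (q3 == q1): β-rule — branch into q3, q1  //  !q3, !q1.
                      branch 1.2.2.2.1.1 (add q3, q1):
                        × closes — contains both q3 and !q3.
                      branch 1.2.2.2.1.2 (add !q3, !q1):
                        ○ open, literals {q1=0, q3=0, q4=0}.
                  branch 1.2.2.2.2 (add !(q3 == q1), !!q3):
                    !(q3 == q1): β-rule — branch into q3, !q1  //  !q3, q1.
                      branch 1.2.2.2.2.1 (add q3, !q1):
                        ○ open, literals {q1=0, q3=1, q4=0}.
                      branch 1.2.2.2.2.2 (add !q3, q1):
                        × closes — contains both q3 and !q3.
  branch 2 (add !(q5 || !q4), !((!q2 && q3) -> (!((!q5 -> !q4) || (q4 && q2)) || ((q3 == q1) == !q3)))):
    !(q5 || !q4): α-rule — add !q5, !!q4.
    !((!q2 && q3) -> (!((!q5 -> !q4) || (q4 && q2)) || ((q3 == q1) == !q3))): α-rule — add (!q2 && q3), !(!((!q5 -> !q4) || (q4 && q2)) || ((q3 == q1) == !q3)).
    (!q2 && q3): α-rule — add !q2, q3.
    !(!((!q5 -> !q4) || (q4 && q2)) || ((q3 == q1) == !q3)): α-rule — add !!((!q5 -> !q4) || (q4 && q2)), !((q3 == q1) == !q3).
    !!((!q5 -> !q4) || (q4 && q2)): β-rule — branch into (!q5 -> !q4)  //  (q4 && q2).
      branch 2.1 (add (!q5 -> !q4)):
        !((q3 == q1) == !q3): β-rule — branch into (q3 == q1), !!q3  //  !(q3 == q1), !q3.
          branch 2.1.1 (add (q3 == q1), !!q3):
            (!q5 -> !q4): β-rule — branch into !!q5  //  !q4.
              branch 2.1.1.1 (add !!q5):
                × closes — contains both q5 and !q5.
              branch 2.1.1.2 (add !q4):
                × closes — contains both q4 and !q4.
          branch 2.1.2 (add !(q3 == q1), !q3):
            × closes — contains both q3 and !q3.
      branch 2.2 (add (q4 && q2)):
        (q4 && q2): α-rule — add q4, q2.
        × closes — contains both q2 and !q2.
10 branches closed, 8 open.
Each open branch fixes some atoms; the unmentioned ones are free. Counting distinct full assignments: branch {q2=1, q5=1} (q1, q4, q3) contributes 8 new; branch {q3=0, q5=1} (q2, q1, q4) contributes 4 new; branch {q1=0, q3=0, q5=1} (q2, q4) contributes 0 new; branch {q1=0, q3=1, q5=1} (q2, q4) contributes 2 new; branch {q2=1, q4=0} (q1, q3, q5) contributes 4 new; branch {q3=0, q4=0} (q2, q1, q5) contributes 2 new; branch {q1=0, q3=0, q4=0} (q2, q5) contributes 0 new; branch {q1=0, q3=1, q4=0} (q2, q5) contributes 1 new. Total: 21.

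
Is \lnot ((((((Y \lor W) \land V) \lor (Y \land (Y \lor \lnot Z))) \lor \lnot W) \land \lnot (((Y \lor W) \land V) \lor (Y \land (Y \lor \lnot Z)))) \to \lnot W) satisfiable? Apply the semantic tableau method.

Initial set: {\lnot ((((((Y \lor W) \land V) \lor (Y \land (Y \lor \lnot Z))) \lor \lnot W) \land \lnot (((Y \lor W) \land V) \lor (Y \land (Y \lor \lnot Z)))) \to \lnot W)}.
\lnot ((((((Y \lor W) \land V) \lor (Y \land (Y \lor \lnot Z))) \lor \lnot W) \land \lnot (((Y \lor W) \land V) \lor (Y \land (Y \lor \lnot Z)))) \to \lnot W): α-rule — add (((((Y \lor W) \land V) \lor (Y \land (Y \lor \lnot Z))) \lor \lnot W) \land \lnot (((Y \lor W) \land V) \lor (Y \land (Y \lor \lnot Z)))), \lnot \lnot W.
(((((Y \lor W) \land V) \lor (Y \land (Y \lor \lnot Z))) \lor \lnot W) \land \lnot (((Y \lor W) \land V) \lor (Y \land (Y \lor \lnot Z)))): α-rule — add ((((Y \lor W) \land V) \lor (Y \land (Y \lor \lnot Z))) \lor \lnot W), \lnot (((Y \lor W) \land V) \lor (Y \land (Y \lor \lnot Z))).
\lnot (((Y \lor W) \land V) \lor (Y \land (Y \lor \lnot Z))): α-rule — add \lnot ((Y \lor W) \land V), \lnot (Y \land (Y \lor \lnot Z)).
((((Y \lor W) \land V) \lor (Y \land (Y \lor \lnot Z))) \lor \lnot W): β-rule — branch into (((Y \lor W) \land V) \lor (Y \land (Y \lor \lnot Z)))  //  \lnot W.
  branch 1 (add (((Y \lor W) \land V) \lor (Y \land (Y \lor \lnot Z)))):
    \lnot ((Y \lor W) \land V): β-rule — branch into \lnot (Y \lor W)  //  \lnot V.
      branch 1.1 (add \lnot (Y \lor W)):
        \lnot (Y \lor W): α-rule — add \lnot Y, \lnot W.
        × closes — contains both W and \lnot W.
      branch 1.2 (add \lnot V):
        \lnot (Y \land (Y \lor \lnot Z)): β-rule — branch into \lnot Y  //  \lnot (Y \lor \lnot Z).
          branch 1.2.1 (add \lnot Y):
            (((Y \lor W) \land V) \lor (Y \land (Y \lor \lnot Z))): β-rule — branch into ((Y \lor W) \land V)  //  (Y \land (Y \lor \lnot Z)).
              branch 1.2.1.1 (add ((Y \lor W) \land V)):
                ((Y \lor W) \land V): α-rule — add (Y \lor W), V.
                × closes — contains both V and \lnot V.
              branch 1.2.1.2 (add (Y \land (Y \lor \lnot Z))):
                (Y \land (Y \lor \lnot Z)): α-rule — add Y, (Y \lor \lnot Z).
                × closes — contains both Y and \lnot Y.
          branch 1.2.2 (add \lnot (Y \lor \lnot Z)):
            \lnot (Y \lor \lnot Z): α-rule — add \lnot Y, \lnot \lnot Z.
            (((Y \lor W) \land V) \lor (Y \land (Y \lor \lnot Z))): β-rule — branch into ((Y \lor W) \land V)  //  (Y \land (Y \lor \lnot Z)).
              branch 1.2.2.1 (add ((Y \lor W) \land V)):
                ((Y \lor W) \land V): α-rule — add (Y \lor W), V.
                × closes — contains both V and \lnot V.
              branch 1.2.2.2 (add (Y \land (Y \lor \lnot Z))):
                (Y \land (Y \lor \lnot Z)): α-rule — add Y, (Y \lor \lnot Z).
                × closes — contains both Y and \lnot Y.
  branch 2 (add \lnot W):
    × closes — contains both W and \lnot W.
All 6 branches close.
Every branch closed; the formula is unsatisfiable.

Unsatisfiable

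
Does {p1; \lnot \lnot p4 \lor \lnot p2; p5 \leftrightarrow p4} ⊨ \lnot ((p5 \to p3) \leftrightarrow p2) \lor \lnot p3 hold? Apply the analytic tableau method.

Initial set: {p1; (\lnot \lnot p4 \lor \lnot p2); (p5 \leftrightarrow p4); \lnot (\lnot ((p5 \to p3) \leftrightarrow p2) \lor \lnot p3)}.
\lnot (\lnot ((p5 \to p3) \leftrightarrow p2) \lor \lnot p3): α-rule — add \lnot \lnot ((p5 \to p3) \leftrightarrow p2), \lnot \lnot p3.
(\lnot \lnot p4 \lor \lnot p2): β-rule — branch into \lnot \lnot p4  //  \lnot p2.
  branch 1 (add \lnot \lnot p4):
    \lnot \lnot p4: drop double negation, giving p4.
    (p5 \leftrightarrow p4): β-rule — branch into p5, p4  //  \lnot p5, \lnot p4.
      branch 1.1 (add p5, p4):
        \lnot \lnot ((p5 \to p3) \leftrightarrow p2): β-rule — branch into (p5 \to p3), p2  //  \lnot (p5 \to p3), \lnot p2.
          branch 1.1.1 (add (p5 \to p3), p2):
            (p5 \to p3): β-rule — branch into \lnot p5  //  p3.
              branch 1.1.1.1 (add \lnot p5):
                × closes — contains both p5 and \lnot p5.
              branch 1.1.1.2 (add p3):
                ○ open, literals {p1=true, p2=true, p3=true, p4=true, p5=true}.
          branch 1.1.2 (add \lnot (p5 \to p3), \lnot p2):
            \lnot (p5 \to p3): α-rule — add p5, \lnot p3.
            × closes — contains both p3 and \lnot p3.
      branch 1.2 (add \lnot p5, \lnot p4):
        × closes — contains both p4 and \lnot p4.
  branch 2 (add \lnot p2):
    (p5 \leftrightarrow p4): β-rule — branch into p5, p4  //  \lnot p5, \lnot p4.
      branch 2.1 (add p5, p4):
        \lnot \lnot ((p5 \to p3) \leftrightarrow p2): β-rule — branch into (p5 \to p3), p2  //  \lnot (p5 \to p3), \lnot p2.
          branch 2.1.1 (add (p5 \to p3), p2):
            × closes — contains both p2 and \lnot p2.
          branch 2.1.2 (add \lnot (p5 \to p3), \lnot p2):
            \lnot (p5 \to p3): α-rule — add p5, \lnot p3.
            × closes — contains both p3 and \lnot p3.
      branch 2.2 (add \lnot p5, \lnot p4):
        \lnot \lnot ((p5 \to p3) \leftrightarrow p2): β-rule — branch into (p5 \to p3), p2  //  \lnot (p5 \to p3), \lnot p2.
          branch 2.2.1 (add (p5 \to p3), p2):
            × closes — contains both p2 and \lnot p2.
          branch 2.2.2 (add \lnot (p5 \to p3), \lnot p2):
            \lnot (p5 \to p3): α-rule — add p5, \lnot p3.
            × closes — contains both p5 and \lnot p5.
7 branches closed, 1 open.
An open branch gives a countermodel: p1=true, p2=true, p3=true, p4=true, p5=true (unmentioned atoms arbitrary); the premises hold there but the conclusion fails.

No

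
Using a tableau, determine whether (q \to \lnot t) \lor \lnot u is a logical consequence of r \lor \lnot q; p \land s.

No

Initial set: {(r \lor \lnot q); (p \land s); \lnot ((q \to \lnot t) \lor \lnot u)}.
(p \land s): α-rule — add p, s.
\lnot ((q \to \lnot t) \lor \lnot u): α-rule — add \lnot (q \to \lnot t), \lnot \lnot u.
\lnot (q \to \lnot t): α-rule — add q, \lnot \lnot t.
(r \lor \lnot q): β-rule — branch into r  //  \lnot q.
  branch 1 (add r):
    ○ open, literals {p=true, q=true, r=true, s=true, t=true, u=true}.
  branch 2 (add \lnot q):
    × closes — contains both q and \lnot q.
1 branch closed, 1 open.
An open branch gives a countermodel: p=true, q=true, r=true, s=true, t=true, u=true (unmentioned atoms arbitrary); the premises hold there but the conclusion fails.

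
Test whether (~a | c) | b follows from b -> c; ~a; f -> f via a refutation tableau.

Initial set: {(b -> c); ~a; (f -> f); ~((~a | c) | b)}.
~((~a | c) | b): α-rule — add ~(~a | c), ~b.
~(~a | c): α-rule — add ~~a, ~c.
× closes — contains both a and ~a.
All 1 branch closes.
Every branch closed, so the premises entail the conclusion.

Yes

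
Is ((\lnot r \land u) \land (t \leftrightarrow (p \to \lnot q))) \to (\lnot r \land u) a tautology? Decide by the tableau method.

Valid

Assume the negation and expand:
Initial set: {\lnot (((\lnot r \land u) \land (t \leftrightarrow (p \to \lnot q))) \to (\lnot r \land u))}.
\lnot (((\lnot r \land u) \land (t \leftrightarrow (p \to \lnot q))) \to (\lnot r \land u)): α-rule — add ((\lnot r \land u) \land (t \leftrightarrow (p \to \lnot q))), \lnot (\lnot r \land u).
((\lnot r \land u) \land (t \leftrightarrow (p \to \lnot q))): α-rule — add (\lnot r \land u), (t \leftrightarrow (p \to \lnot q)).
(\lnot r \land u): α-rule — add \lnot r, u.
\lnot (\lnot r \land u): β-rule — branch into \lnot \lnot r  //  \lnot u.
  branch 1 (add \lnot \lnot r):
    × closes — contains both r and \lnot r.
  branch 2 (add \lnot u):
    × closes — contains both u and \lnot u.
All 2 branches close.
Every branch closed, so the negation is unsatisfiable and the formula is valid.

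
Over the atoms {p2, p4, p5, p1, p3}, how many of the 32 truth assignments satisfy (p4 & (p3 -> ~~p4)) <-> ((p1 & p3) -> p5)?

Initial set: {((p4 & (p3 -> ~~p4)) <-> ((p1 & p3) -> p5))}.
((p4 & (p3 -> ~~p4)) <-> ((p1 & p3) -> p5)): β-rule — branch into (p4 & (p3 -> ~~p4)), ((p1 & p3) -> p5)  //  ~(p4 & (p3 -> ~~p4)), ~((p1 & p3) -> p5).
  branch 1 (add (p4 & (p3 -> ~~p4)), ((p1 & p3) -> p5)):
    (p4 & (p3 -> ~~p4)): α-rule — add p4, (p3 -> ~~p4).
    ((p1 & p3) -> p5): β-rule — branch into ~(p1 & p3)  //  p5.
      branch 1.1 (add ~(p1 & p3)):
        (p3 -> ~~p4): β-rule — branch into ~p3  //  ~~p4.
          branch 1.1.1 (add ~p3):
            ~(p1 & p3): β-rule — branch into ~p1  //  ~p3.
              branch 1.1.1.1 (add ~p1):
                ○ open, literals {p1=false, p3=false, p4=true}.
              branch 1.1.1.2 (add ~p3):
                ○ open, literals {p3=false, p4=true}.
          branch 1.1.2 (add ~~p4):
            ~~p4: drop double negation, giving p4.
            ~(p1 & p3): β-rule — branch into ~p1  //  ~p3.
              branch 1.1.2.1 (add ~p1):
                ○ open, literals {p1=false, p4=true}.
              branch 1.1.2.2 (add ~p3):
                ○ open, literals {p3=false, p4=true}.
      branch 1.2 (add p5):
        (p3 -> ~~p4): β-rule — branch into ~p3  //  ~~p4.
          branch 1.2.1 (add ~p3):
            ○ open, literals {p3=false, p4=true, p5=true}.
          branch 1.2.2 (add ~~p4):
            ~~p4: drop double negation, giving p4.
            ○ open, literals {p4=true, p5=true}.
  branch 2 (add ~(p4 & (p3 -> ~~p4)), ~((p1 & p3) -> p5)):
    ~((p1 & p3) -> p5): α-rule — add (p1 & p3), ~p5.
    (p1 & p3): α-rule — add p1, p3.
    ~(p4 & (p3 -> ~~p4)): β-rule — branch into ~p4  //  ~(p3 -> ~~p4).
      branch 2.1 (add ~p4):
        ○ open, literals {p1=true, p3=true, p4=false, p5=false}.
      branch 2.2 (add ~(p3 -> ~~p4)):
        ~(p3 -> ~~p4): α-rule — add p3, ~~~p4.
        ~~~p4: drop double negation, giving ~p4.
        ○ open, literals {p1=true, p3=true, p4=false, p5=false}.
0 branches closed, 8 open.
Each open branch fixes some atoms; the unmentioned ones are free. Counting distinct full assignments: branch {p1=false, p3=false, p4=true} (p2, p5) contributes 4 new; branch {p3=false, p4=true} (p2, p5, p1) contributes 4 new; branch {p1=false, p4=true} (p2, p5, p3) contributes 4 new; branch {p3=false, p4=true} (p2, p5, p1) contributes 0 new; branch {p3=false, p4=true, p5=true} (p2, p1) contributes 0 new; branch {p4=true, p5=true} (p2, p1, p3) contributes 2 new; branch {p1=true, p3=true, p4=false, p5=false} (p2) contributes 2 new; branch {p1=true, p3=true, p4=false, p5=false} (p2) contributes 0 new. Total: 16.

16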